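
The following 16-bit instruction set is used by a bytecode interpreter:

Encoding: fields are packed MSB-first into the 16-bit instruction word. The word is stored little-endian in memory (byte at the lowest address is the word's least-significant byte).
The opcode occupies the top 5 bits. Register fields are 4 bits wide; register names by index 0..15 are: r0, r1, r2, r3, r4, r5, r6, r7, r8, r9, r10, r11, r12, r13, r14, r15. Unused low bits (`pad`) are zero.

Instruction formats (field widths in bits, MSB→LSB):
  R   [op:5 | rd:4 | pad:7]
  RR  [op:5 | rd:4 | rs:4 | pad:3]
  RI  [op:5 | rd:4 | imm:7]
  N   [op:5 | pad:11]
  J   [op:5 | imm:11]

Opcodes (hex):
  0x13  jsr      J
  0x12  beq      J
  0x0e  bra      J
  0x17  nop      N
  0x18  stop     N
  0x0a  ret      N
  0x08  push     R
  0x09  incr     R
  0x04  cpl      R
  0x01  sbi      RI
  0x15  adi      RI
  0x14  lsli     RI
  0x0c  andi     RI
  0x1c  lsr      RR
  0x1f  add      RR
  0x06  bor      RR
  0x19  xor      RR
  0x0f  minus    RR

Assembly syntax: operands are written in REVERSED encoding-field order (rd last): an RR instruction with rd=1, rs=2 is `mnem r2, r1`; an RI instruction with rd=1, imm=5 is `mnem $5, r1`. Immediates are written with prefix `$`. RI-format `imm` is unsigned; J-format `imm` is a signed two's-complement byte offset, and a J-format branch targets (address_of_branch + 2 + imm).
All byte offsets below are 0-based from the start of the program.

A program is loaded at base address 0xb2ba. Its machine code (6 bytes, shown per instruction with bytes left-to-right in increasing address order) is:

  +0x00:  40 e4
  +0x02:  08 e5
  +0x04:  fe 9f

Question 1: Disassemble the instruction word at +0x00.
lsr r8, r8

+0x00: 40 e4 ⇒ word 0xe440 (little)
  op=0xe440>>11=0x1c ⇒ lsr (RR)
  rd@[10:7]=0x8 ⇒ r8
  rs@[6:3]=0x8 ⇒ r8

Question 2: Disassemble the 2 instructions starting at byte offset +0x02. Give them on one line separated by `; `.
[02] 08 e5 → 0xe508
  opcode bits[15:11]=0x1c: lsr/RR
  rd: (w>>7)&0xf=0xa → r10
  rs: (w>>3)&0xf=0x1 → r1
[04] fe 9f → 0x9ffe
  opcode bits[15:11]=0x13: jsr/J
  imm: (w>>0)&0x7ff=0x7fe (s11→-2) → $-2

lsr r1, r10; jsr $-2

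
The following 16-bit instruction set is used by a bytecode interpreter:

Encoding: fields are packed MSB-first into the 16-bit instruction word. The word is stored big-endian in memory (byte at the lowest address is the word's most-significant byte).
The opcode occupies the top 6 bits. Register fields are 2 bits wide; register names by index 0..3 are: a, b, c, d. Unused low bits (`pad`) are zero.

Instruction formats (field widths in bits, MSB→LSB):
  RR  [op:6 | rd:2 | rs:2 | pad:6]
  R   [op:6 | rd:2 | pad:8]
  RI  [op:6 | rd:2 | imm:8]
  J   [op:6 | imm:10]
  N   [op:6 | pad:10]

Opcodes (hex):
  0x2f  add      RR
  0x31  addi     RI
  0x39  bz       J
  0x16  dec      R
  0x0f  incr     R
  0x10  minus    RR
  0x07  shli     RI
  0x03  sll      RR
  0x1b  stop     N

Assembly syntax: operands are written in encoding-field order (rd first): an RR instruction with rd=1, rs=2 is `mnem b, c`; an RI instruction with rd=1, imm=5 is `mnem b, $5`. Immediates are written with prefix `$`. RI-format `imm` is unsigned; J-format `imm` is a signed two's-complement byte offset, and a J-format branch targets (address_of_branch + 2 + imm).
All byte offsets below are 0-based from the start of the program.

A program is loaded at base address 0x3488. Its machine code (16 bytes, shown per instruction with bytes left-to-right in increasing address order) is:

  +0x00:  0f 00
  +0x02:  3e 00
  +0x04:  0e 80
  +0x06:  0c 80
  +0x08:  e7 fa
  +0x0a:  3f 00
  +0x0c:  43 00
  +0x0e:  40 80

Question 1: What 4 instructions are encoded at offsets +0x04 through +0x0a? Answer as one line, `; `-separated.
off 0x04: read 0e 80 as big → 0x0e80
  top 6b → 0x3 → sll [RR]
  rd@[9:8]=0x2 ⇒ c
  rs@[7:6]=0x2 ⇒ c
off 0x06: read 0c 80 as big → 0x0c80
  top 6b → 0x3 → sll [RR]
  rd@[9:8]=0x0 ⇒ a
  rs@[7:6]=0x2 ⇒ c
off 0x08: read e7 fa as big → 0xe7fa
  top 6b → 0x39 → bz [J]
  imm@[9:0]=0x3fa (s10→-6) ⇒ $-6
off 0x0a: read 3f 00 as big → 0x3f00
  top 6b → 0xf → incr [R]
  rd@[9:8]=0x3 ⇒ d

sll c, c; sll a, c; bz $-6; incr d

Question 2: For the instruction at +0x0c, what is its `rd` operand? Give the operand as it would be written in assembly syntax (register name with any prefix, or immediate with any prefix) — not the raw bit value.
off 0x0c: read 43 00 as big → 0x4300
  op=0x4300>>10=0x10 ⇒ minus (RR)
  [9:8] rd=3 = d
  [7:6] rs=0 = a

d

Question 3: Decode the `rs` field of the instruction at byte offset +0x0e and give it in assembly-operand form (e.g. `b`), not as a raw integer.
off 0x0e: read 40 80 as big → 0x4080
  op=0x4080>>10=0x10 ⇒ minus (RR)
  [9:8] rd=0 = a
  [7:6] rs=2 = c

c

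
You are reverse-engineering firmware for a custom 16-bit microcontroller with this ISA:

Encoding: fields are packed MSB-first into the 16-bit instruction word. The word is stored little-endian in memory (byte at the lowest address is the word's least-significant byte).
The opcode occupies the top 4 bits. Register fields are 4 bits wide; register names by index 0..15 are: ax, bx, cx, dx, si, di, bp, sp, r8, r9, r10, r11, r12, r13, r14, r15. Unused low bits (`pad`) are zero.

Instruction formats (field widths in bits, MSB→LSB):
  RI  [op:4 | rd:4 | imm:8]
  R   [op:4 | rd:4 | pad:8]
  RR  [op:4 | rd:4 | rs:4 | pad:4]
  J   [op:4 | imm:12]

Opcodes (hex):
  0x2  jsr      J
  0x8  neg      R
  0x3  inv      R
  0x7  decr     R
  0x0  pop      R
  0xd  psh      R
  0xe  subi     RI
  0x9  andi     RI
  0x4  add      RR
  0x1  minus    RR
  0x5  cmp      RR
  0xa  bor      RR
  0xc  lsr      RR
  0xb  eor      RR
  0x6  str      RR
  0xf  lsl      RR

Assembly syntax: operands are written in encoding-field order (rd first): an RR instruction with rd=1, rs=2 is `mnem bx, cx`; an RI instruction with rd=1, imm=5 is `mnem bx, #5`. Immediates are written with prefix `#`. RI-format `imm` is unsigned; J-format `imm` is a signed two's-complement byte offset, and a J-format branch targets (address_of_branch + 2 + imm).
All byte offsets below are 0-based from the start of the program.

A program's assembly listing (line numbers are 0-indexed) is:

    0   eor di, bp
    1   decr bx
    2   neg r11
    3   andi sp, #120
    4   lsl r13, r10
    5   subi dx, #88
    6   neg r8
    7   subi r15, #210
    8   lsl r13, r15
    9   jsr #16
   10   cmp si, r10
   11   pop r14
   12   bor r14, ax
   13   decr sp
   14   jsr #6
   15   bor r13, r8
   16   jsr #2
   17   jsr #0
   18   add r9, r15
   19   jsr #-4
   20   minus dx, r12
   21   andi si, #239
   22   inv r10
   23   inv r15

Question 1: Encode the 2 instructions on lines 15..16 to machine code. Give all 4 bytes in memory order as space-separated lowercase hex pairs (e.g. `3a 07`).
80 ad 02 20

L15: bor op=0xa:4|rd=13:4|rs=8:4|pad=0:4 ⇒ 0xad80 ⇒ little 80 ad
L16: jsr op=0x2:4|imm=2:12 ⇒ 0x2002 ⇒ little 02 20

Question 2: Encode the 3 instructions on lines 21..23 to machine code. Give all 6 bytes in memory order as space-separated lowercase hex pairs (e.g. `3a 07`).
21. andi fields op=0x9:4|rd=4:4|imm=239:8 → word 94efh → ef 94
22. inv fields op=0x3:4|rd=10:4|pad=0:8 → word 3a00h → 00 3a
23. inv fields op=0x3:4|rd=15:4|pad=0:8 → word 3f00h → 00 3f

ef 94 00 3a 00 3f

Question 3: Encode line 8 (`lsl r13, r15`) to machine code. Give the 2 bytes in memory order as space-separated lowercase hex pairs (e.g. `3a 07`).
f0 fd

line 8 (lsl): pack op=0xf:4|rd=13:4|rs=15:4|pad=0:4 = 0xfdf0; little→ f0 fd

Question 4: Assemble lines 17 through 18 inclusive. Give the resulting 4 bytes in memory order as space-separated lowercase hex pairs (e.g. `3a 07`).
17. jsr fields op=0x2:4|imm=0:12 → word 2000h → 00 20
18. add fields op=0x4:4|rd=9:4|rs=15:4|pad=0:4 → word 49f0h → f0 49

00 20 f0 49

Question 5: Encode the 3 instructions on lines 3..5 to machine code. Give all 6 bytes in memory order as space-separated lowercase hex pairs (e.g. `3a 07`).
78 97 a0 fd 58 e3

3. andi fields op=0x9:4|rd=7:4|imm=120:8 → word 9778h → 78 97
4. lsl fields op=0xf:4|rd=13:4|rs=10:4|pad=0:4 → word fda0h → a0 fd
5. subi fields op=0xe:4|rd=3:4|imm=88:8 → word e358h → 58 e3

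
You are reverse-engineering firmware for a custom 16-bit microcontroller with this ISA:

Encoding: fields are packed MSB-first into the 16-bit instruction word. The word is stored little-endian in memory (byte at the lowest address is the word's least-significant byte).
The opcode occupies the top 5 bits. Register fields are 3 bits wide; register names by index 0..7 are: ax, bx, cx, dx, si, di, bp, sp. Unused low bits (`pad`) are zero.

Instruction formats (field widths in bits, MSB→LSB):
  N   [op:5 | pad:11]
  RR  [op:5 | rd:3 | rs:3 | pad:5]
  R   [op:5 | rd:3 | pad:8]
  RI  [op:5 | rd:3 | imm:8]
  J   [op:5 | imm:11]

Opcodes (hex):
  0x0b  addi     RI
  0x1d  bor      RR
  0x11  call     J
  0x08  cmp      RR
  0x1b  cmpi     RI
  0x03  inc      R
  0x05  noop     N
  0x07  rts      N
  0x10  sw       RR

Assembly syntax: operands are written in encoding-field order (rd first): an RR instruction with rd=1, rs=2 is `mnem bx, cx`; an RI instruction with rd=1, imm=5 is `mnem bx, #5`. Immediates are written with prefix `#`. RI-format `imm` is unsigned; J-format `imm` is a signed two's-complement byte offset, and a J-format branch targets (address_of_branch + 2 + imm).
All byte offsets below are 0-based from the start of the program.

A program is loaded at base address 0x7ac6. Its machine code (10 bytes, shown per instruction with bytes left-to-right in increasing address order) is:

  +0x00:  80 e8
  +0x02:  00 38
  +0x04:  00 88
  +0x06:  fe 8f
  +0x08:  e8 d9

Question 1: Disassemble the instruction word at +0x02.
rts

[02] 00 38 → 0x3800
  top 5b → 0x7 → rts [N]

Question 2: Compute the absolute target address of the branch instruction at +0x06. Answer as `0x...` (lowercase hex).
0x7acc

+0x06: fe 8f ⇒ word 0x8ffe (little)
  op=0x8ffe>>11=0x11 ⇒ call (J)
  [10:0] imm=2046 (s11→-2) = #-2
  target = base 0x7ac6 + off 0x06 + 2 + imm -2 = 0x7acc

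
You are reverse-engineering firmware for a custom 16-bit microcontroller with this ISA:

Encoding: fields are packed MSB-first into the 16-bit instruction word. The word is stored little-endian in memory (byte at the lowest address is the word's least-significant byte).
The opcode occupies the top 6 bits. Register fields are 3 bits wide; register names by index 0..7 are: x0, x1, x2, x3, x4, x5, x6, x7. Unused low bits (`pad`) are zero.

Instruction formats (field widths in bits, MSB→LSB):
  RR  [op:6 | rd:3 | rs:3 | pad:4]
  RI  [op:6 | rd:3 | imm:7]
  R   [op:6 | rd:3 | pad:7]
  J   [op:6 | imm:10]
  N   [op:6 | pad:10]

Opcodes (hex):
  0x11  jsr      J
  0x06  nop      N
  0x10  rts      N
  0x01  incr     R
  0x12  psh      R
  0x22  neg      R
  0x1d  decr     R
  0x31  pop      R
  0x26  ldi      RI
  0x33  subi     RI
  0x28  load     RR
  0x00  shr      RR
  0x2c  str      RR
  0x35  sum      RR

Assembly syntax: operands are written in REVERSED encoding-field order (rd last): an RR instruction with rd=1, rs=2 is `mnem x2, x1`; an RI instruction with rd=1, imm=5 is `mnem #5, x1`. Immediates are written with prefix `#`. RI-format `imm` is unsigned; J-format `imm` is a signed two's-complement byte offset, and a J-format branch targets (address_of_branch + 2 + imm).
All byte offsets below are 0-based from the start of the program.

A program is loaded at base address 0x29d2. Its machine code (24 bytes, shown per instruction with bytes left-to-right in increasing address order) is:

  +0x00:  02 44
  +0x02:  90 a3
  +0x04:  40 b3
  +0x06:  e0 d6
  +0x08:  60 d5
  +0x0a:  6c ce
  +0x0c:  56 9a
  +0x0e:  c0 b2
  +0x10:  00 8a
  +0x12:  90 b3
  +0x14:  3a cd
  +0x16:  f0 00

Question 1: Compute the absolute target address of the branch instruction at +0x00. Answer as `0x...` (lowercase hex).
0x29d6

+0x00: 02 44 ⇒ word 0x4402 (little)
  opcode bits[15:10]=0x11: jsr/J
  imm@[9:0]=0x2 ⇒ #2
  target = base 0x29d2 + off 0x00 + 2 + imm 2 = 0x29d6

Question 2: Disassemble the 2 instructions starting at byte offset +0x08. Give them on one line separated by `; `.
sum x6, x2; subi #108, x4

off 0x08: read 60 d5 as little → 0xd560
  op=0xd560>>10=0x35 ⇒ sum (RR)
  [9:7] rd=2 = x2
  [6:4] rs=6 = x6
off 0x0a: read 6c ce as little → 0xce6c
  op=0xce6c>>10=0x33 ⇒ subi (RI)
  [9:7] rd=4 = x4
  [6:0] imm=108 = #108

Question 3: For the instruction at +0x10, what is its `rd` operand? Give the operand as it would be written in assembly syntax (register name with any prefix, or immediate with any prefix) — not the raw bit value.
[10] 00 8a → 0x8a00
  op=0x8a00>>10=0x22 ⇒ neg (R)
  rd: (w>>7)&0x7=0x4 → x4

x4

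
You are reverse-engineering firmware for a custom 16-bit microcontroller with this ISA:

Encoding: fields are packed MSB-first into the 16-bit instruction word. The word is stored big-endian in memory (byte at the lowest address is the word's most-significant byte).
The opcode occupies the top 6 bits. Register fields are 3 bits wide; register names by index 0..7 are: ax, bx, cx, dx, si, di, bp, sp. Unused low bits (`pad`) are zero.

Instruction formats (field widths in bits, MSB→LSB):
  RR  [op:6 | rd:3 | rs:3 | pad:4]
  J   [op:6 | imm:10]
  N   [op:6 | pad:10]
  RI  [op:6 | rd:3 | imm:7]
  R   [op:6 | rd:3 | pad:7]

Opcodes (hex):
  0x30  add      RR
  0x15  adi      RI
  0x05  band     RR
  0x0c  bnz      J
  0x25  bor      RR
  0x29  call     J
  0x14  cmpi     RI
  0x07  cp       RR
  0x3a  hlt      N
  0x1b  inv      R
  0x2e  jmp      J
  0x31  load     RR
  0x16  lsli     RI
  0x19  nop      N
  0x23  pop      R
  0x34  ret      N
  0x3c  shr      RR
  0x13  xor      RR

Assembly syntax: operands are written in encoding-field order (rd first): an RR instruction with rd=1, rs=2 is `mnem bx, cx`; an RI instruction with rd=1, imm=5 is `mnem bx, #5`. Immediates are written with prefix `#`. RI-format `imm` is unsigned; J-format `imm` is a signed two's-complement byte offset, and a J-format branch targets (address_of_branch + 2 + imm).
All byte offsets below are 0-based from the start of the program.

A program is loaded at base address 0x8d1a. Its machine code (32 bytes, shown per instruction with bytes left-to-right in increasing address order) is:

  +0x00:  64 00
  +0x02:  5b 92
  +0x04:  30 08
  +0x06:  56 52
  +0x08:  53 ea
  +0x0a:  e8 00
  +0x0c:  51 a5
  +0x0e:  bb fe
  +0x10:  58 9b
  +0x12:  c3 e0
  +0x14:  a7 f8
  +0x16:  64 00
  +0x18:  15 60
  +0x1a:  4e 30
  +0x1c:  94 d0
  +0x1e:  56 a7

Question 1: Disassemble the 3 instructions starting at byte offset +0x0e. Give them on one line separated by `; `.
+0x0e: bb fe ⇒ word 0xbbfe (big)
  op=0xbbfe>>10=0x2e ⇒ jmp (J)
  imm@[9:0]=0x3fe (s10→-2) ⇒ #-2
+0x10: 58 9b ⇒ word 0x589b (big)
  op=0x589b>>10=0x16 ⇒ lsli (RI)
  rd@[9:7]=0x1 ⇒ bx
  imm@[6:0]=0x1b ⇒ #27
+0x12: c3 e0 ⇒ word 0xc3e0 (big)
  op=0xc3e0>>10=0x30 ⇒ add (RR)
  rd@[9:7]=0x7 ⇒ sp
  rs@[6:4]=0x6 ⇒ bp

jmp #-2; lsli bx, #27; add sp, bp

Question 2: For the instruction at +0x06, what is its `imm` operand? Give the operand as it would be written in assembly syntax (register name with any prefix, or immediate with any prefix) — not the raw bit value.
#82

+0x06: 56 52 ⇒ word 0x5652 (big)
  opcode bits[15:10]=0x15: adi/RI
  rd@[9:7]=0x4 ⇒ si
  imm@[6:0]=0x52 ⇒ #82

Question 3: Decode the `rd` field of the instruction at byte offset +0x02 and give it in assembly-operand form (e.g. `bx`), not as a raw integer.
off 0x02: read 5b 92 as big → 0x5b92
  op=0x5b92>>10=0x16 ⇒ lsli (RI)
  rd: (w>>7)&0x7=0x7 → sp
  imm: (w>>0)&0x7f=0x12 → #18

sp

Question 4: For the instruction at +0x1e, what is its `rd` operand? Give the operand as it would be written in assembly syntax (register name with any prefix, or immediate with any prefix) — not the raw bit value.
+0x1e: 56 a7 ⇒ word 0x56a7 (big)
  opcode bits[15:10]=0x15: adi/RI
  rd: (w>>7)&0x7=0x5 → di
  imm: (w>>0)&0x7f=0x27 → #39

di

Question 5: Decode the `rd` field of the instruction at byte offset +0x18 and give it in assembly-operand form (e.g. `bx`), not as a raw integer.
cx

[18] 15 60 → 0x1560
  opcode bits[15:10]=0x5: band/RR
  rd: (w>>7)&0x7=0x2 → cx
  rs: (w>>4)&0x7=0x6 → bp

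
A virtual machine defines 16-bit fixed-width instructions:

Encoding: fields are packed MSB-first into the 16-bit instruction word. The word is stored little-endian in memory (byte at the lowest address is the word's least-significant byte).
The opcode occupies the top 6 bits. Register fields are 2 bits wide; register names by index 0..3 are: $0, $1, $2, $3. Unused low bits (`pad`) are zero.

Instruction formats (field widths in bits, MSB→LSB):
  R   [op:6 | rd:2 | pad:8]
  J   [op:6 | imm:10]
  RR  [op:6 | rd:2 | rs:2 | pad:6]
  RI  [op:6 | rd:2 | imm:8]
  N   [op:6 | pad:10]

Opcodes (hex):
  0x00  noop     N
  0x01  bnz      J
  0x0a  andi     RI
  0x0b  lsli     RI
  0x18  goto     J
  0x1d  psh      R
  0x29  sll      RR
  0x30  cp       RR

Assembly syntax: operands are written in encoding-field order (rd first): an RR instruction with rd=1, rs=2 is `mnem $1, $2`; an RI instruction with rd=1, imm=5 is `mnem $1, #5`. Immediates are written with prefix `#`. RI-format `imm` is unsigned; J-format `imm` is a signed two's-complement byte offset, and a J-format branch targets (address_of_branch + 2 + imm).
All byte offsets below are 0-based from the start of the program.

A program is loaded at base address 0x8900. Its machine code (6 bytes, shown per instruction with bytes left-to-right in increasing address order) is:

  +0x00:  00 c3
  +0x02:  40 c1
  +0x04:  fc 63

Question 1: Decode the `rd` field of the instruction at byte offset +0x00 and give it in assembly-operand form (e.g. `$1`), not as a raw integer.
off 0x00: read 00 c3 as little → 0xc300
  top 6b → 0x30 → cp [RR]
  rd@[9:8]=0x3 ⇒ $3
  rs@[7:6]=0x0 ⇒ $0

$3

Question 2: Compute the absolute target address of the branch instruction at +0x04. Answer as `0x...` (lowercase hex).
@+04  little-endian(fc 63) = 0x63fc
  op=0x63fc>>10=0x18 ⇒ goto (J)
  [9:0] imm=1020 (s10→-4) = #-4
  target = base 0x8900 + off 0x04 + 2 + imm -4 = 0x8902

0x8902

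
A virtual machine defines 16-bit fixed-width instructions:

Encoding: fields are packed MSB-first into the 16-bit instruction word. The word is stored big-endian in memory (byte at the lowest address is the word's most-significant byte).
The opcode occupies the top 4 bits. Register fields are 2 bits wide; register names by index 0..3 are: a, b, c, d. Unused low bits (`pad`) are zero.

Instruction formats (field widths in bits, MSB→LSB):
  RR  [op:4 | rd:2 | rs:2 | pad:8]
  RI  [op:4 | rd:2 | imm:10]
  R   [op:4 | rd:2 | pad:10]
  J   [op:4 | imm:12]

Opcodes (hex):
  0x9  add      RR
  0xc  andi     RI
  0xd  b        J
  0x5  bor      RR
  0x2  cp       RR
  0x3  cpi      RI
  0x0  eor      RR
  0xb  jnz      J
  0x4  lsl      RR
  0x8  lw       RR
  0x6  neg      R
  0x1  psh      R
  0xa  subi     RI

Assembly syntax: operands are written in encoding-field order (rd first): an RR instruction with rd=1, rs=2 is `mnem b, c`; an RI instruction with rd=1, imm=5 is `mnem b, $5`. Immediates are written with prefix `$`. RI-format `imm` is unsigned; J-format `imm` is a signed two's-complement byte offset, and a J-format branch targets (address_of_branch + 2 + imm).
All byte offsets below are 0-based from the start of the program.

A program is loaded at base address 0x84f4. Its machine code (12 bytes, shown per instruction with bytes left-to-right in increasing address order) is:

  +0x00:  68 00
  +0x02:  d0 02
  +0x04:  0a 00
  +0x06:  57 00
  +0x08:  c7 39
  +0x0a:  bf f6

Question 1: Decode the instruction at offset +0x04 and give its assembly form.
eor c, c

@+04  big-endian(0a 00) = 0x0a00
  opcode bits[15:12]=0x0: eor/RR
  rd@[11:10]=0x2 ⇒ c
  rs@[9:8]=0x2 ⇒ c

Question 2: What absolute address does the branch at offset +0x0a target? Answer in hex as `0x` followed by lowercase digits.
+0x0a: bf f6 ⇒ word 0xbff6 (big)
  opcode bits[15:12]=0xb: jnz/J
  [11:0] imm=4086 (s12→-10) = $-10
  target = base 0x84f4 + off 0x0a + 2 + imm -10 = 0x84f6

0x84f6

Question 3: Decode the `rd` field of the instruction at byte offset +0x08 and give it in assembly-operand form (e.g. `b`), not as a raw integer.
b

off 0x08: read c7 39 as big → 0xc739
  opcode bits[15:12]=0xc: andi/RI
  rd@[11:10]=0x1 ⇒ b
  imm@[9:0]=0x339 ⇒ $825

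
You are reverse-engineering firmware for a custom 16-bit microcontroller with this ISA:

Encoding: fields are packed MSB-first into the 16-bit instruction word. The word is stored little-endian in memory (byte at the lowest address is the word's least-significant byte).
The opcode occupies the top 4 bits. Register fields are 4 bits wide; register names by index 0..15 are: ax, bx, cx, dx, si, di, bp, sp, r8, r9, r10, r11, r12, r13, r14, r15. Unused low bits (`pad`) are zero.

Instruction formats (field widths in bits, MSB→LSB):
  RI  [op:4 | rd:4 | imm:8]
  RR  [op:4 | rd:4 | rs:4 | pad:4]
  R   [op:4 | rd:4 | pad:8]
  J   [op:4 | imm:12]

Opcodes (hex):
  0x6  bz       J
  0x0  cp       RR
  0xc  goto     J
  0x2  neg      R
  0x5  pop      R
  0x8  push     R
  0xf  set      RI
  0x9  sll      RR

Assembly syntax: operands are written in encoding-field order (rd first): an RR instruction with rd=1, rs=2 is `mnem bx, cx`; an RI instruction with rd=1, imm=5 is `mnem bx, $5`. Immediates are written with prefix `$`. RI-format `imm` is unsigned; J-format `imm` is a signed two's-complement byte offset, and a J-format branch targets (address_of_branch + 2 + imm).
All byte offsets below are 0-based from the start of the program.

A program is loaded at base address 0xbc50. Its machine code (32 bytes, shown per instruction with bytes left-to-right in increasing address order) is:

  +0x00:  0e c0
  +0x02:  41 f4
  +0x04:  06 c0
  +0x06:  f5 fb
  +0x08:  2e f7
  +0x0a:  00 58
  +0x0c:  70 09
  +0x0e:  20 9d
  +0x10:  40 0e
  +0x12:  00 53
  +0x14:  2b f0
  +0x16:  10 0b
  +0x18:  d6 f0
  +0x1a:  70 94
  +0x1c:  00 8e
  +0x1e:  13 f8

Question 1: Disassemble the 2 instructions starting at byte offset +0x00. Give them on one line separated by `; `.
off 0x00: read 0e c0 as little → 0xc00e
  opcode bits[15:12]=0xc: goto/J
  imm@[11:0]=0xe ⇒ $14
off 0x02: read 41 f4 as little → 0xf441
  opcode bits[15:12]=0xf: set/RI
  rd@[11:8]=0x4 ⇒ si
  imm@[7:0]=0x41 ⇒ $65

goto $14; set si, $65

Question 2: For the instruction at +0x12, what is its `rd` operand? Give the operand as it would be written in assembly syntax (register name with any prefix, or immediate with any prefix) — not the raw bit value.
[12] 00 53 → 0x5300
  op=0x5300>>12=0x5 ⇒ pop (R)
  rd@[11:8]=0x3 ⇒ dx

dx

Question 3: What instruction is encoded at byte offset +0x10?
cp r14, si

@+10  little-endian(40 0e) = 0x0e40
  opcode bits[15:12]=0x0: cp/RR
  [11:8] rd=14 = r14
  [7:4] rs=4 = si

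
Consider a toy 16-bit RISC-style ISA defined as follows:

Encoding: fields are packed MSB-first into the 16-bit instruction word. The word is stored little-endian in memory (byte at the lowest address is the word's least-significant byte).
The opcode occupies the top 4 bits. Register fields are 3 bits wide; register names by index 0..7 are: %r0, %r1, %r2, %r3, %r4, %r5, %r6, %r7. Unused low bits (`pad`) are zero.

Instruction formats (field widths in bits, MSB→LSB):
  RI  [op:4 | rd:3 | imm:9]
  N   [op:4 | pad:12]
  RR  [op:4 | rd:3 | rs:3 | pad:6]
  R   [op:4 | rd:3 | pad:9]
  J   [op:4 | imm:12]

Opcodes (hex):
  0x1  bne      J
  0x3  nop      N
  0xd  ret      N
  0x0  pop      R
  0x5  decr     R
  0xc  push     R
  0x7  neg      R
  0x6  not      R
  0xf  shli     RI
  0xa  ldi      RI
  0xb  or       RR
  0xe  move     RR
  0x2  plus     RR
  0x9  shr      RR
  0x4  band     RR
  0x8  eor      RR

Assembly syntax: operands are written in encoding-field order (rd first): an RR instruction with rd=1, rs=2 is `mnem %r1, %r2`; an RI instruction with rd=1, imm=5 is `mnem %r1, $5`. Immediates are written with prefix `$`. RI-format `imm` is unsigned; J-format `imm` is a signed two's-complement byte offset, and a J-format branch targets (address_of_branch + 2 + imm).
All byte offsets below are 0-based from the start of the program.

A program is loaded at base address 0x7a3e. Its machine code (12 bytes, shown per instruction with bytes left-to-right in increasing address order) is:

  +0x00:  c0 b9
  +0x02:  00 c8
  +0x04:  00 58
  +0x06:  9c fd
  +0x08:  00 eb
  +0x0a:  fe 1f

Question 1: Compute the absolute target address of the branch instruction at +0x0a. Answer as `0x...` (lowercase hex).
@+0a  little-endian(fe 1f) = 0x1ffe
  opcode bits[15:12]=0x1: bne/J
  imm: (w>>0)&0xfff=0xffe (s12→-2) → $-2
  target = base 0x7a3e + off 0x0a + 2 + imm -2 = 0x7a48

0x7a48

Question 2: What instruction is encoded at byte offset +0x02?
@+02  little-endian(00 c8) = 0xc800
  op=0xc800>>12=0xc ⇒ push (R)
  [11:9] rd=4 = %r4

push %r4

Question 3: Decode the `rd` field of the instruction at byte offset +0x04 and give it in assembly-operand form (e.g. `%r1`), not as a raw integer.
+0x04: 00 58 ⇒ word 0x5800 (little)
  top 4b → 0x5 → decr [R]
  rd: (w>>9)&0x7=0x4 → %r4

%r4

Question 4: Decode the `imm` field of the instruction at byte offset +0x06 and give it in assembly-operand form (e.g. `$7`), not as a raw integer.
$412

@+06  little-endian(9c fd) = 0xfd9c
  top 4b → 0xf → shli [RI]
  [11:9] rd=6 = %r6
  [8:0] imm=412 = $412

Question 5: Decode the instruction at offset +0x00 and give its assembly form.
or %r4, %r7

[00] c0 b9 → 0xb9c0
  op=0xb9c0>>12=0xb ⇒ or (RR)
  [11:9] rd=4 = %r4
  [8:6] rs=7 = %r7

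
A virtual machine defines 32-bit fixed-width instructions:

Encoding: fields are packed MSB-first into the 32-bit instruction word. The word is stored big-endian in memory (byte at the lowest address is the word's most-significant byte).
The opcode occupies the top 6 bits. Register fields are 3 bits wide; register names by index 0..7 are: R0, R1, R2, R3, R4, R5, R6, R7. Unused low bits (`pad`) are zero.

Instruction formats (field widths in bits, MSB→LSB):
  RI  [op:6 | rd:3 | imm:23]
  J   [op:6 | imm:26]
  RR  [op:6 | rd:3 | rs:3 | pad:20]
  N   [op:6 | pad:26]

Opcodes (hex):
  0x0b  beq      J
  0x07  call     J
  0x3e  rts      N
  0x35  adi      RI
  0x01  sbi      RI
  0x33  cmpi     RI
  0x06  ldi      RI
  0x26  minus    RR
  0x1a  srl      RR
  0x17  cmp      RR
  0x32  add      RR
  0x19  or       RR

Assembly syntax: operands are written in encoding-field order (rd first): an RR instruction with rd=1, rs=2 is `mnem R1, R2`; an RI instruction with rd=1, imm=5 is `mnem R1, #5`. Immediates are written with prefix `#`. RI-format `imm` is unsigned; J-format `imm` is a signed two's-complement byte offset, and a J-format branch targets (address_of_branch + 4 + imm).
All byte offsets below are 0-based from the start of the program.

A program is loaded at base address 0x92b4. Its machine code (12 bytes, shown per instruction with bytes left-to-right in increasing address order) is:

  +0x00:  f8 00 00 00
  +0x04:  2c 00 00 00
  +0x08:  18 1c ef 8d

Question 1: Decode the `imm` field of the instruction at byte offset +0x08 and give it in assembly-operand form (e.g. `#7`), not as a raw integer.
#1896333

[08] 18 1c ef 8d → 0x181cef8d
  top 6b → 0x6 → ldi [RI]
  rd@[25:23]=0x0 ⇒ R0
  imm@[22:0]=0x1cef8d ⇒ #1896333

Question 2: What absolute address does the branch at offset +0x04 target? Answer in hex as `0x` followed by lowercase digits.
0x92bc

@+04  big-endian(2c 00 00 00) = 0x2c000000
  op=0x2c000000>>26=0xb ⇒ beq (J)
  imm: (w>>0)&0x3ffffff=0x0 → #0
  target = base 0x92b4 + off 0x04 + 4 + imm 0 = 0x92bc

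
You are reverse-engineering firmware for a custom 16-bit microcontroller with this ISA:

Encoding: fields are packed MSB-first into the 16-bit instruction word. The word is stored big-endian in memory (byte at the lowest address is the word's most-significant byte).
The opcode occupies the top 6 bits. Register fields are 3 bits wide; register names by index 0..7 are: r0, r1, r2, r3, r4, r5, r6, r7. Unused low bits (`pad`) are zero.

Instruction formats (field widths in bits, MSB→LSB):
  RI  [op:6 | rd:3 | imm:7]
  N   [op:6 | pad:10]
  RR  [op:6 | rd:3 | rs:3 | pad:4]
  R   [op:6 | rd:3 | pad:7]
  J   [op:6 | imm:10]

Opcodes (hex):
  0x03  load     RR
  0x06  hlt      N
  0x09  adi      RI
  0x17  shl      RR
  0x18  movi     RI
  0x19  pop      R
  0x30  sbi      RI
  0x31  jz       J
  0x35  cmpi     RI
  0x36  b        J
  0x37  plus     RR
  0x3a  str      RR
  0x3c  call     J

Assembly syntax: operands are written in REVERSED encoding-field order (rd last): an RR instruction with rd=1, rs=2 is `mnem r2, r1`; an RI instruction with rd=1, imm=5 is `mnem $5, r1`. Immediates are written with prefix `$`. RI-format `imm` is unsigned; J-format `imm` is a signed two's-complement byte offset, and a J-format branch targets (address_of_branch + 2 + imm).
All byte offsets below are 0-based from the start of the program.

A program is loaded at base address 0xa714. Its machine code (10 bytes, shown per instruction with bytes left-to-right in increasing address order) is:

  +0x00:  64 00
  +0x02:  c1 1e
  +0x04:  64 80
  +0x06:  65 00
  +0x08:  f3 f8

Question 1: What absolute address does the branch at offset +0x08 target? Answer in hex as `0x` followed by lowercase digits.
+0x08: f3 f8 ⇒ word 0xf3f8 (big)
  opcode bits[15:10]=0x3c: call/J
  imm: (w>>0)&0x3ff=0x3f8 (s10→-8) → $-8
  target = base 0xa714 + off 0x08 + 2 + imm -8 = 0xa716

0xa716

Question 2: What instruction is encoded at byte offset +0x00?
pop r0

[00] 64 00 → 0x6400
  top 6b → 0x19 → pop [R]
  rd@[9:7]=0x0 ⇒ r0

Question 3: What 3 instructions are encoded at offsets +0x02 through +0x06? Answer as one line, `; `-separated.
[02] c1 1e → 0xc11e
  top 6b → 0x30 → sbi [RI]
  [9:7] rd=2 = r2
  [6:0] imm=30 = $30
[04] 64 80 → 0x6480
  top 6b → 0x19 → pop [R]
  [9:7] rd=1 = r1
[06] 65 00 → 0x6500
  top 6b → 0x19 → pop [R]
  [9:7] rd=2 = r2

sbi $30, r2; pop r1; pop r2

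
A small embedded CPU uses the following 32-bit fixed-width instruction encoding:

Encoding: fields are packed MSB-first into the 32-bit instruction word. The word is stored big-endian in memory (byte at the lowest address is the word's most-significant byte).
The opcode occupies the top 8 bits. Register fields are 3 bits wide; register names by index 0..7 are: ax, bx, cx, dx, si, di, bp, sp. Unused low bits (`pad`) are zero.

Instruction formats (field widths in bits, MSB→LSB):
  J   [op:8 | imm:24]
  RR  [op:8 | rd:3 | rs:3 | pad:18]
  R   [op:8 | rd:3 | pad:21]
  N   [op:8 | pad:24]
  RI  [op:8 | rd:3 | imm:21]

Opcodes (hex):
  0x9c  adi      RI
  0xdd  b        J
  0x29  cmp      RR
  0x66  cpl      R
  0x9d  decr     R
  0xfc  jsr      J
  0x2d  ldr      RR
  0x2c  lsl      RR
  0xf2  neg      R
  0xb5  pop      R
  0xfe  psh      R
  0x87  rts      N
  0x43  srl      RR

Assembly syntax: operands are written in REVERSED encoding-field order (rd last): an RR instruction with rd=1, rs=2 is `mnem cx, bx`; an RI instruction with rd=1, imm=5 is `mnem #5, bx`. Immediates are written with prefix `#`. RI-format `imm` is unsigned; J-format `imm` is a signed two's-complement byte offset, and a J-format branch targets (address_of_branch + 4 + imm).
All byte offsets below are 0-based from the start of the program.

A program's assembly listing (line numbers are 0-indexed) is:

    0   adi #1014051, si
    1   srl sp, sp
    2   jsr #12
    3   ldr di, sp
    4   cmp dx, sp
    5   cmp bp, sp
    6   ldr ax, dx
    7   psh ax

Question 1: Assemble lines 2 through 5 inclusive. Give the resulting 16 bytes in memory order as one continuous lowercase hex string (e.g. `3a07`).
fc00000c2df4000029ec000029f80000

L2: jsr op=0xfc:8|imm=12:24 ⇒ 0xfc00000c ⇒ big fc 00 00 0c
L3: ldr op=0x2d:8|rd=7:3|rs=5:3|pad=0:18 ⇒ 0x2df40000 ⇒ big 2d f4 00 00
L4: cmp op=0x29:8|rd=7:3|rs=3:3|pad=0:18 ⇒ 0x29ec0000 ⇒ big 29 ec 00 00
L5: cmp op=0x29:8|rd=7:3|rs=6:3|pad=0:18 ⇒ 0x29f80000 ⇒ big 29 f8 00 00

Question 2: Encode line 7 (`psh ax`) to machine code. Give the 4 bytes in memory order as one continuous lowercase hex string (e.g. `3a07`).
fe000000

L7: psh op=0xfe:8|rd=0:3|pad=0:21 ⇒ 0xfe000000 ⇒ big fe 00 00 00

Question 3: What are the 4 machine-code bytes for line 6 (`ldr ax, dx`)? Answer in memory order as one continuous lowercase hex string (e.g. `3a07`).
2d600000

L6: ldr op=0x2d:8|rd=3:3|rs=0:3|pad=0:18 ⇒ 0x2d600000 ⇒ big 2d 60 00 00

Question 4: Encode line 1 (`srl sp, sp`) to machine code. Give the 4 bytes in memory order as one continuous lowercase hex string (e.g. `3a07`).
line 1 (srl): pack op=0x43:8|rd=7:3|rs=7:3|pad=0:18 = 0x43fc0000; big→ 43 fc 00 00

43fc0000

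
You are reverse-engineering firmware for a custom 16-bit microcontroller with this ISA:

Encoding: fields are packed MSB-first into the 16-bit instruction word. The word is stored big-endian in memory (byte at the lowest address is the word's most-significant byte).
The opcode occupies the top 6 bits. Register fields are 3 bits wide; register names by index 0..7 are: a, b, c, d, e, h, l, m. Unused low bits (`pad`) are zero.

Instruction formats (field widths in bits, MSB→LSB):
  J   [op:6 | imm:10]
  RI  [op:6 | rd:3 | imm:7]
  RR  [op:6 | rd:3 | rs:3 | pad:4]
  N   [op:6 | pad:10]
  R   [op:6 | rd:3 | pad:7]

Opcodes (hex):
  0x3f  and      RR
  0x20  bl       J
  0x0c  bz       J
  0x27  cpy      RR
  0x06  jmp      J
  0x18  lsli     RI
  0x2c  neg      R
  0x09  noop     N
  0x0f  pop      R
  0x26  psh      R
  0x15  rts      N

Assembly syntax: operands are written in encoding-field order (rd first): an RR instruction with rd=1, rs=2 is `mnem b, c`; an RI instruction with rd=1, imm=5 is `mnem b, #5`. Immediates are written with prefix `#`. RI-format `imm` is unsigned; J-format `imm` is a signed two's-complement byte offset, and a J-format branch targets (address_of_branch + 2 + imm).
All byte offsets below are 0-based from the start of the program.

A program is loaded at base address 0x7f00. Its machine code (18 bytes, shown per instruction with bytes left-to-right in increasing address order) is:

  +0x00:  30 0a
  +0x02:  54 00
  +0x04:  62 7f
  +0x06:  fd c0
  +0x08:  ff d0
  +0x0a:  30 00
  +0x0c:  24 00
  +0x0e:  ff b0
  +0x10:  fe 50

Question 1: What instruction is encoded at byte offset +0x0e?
+0x0e: ff b0 ⇒ word 0xffb0 (big)
  op=0xffb0>>10=0x3f ⇒ and (RR)
  rd: (w>>7)&0x7=0x7 → m
  rs: (w>>4)&0x7=0x3 → d

and m, d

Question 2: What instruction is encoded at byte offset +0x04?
lsli e, #127

@+04  big-endian(62 7f) = 0x627f
  top 6b → 0x18 → lsli [RI]
  rd@[9:7]=0x4 ⇒ e
  imm@[6:0]=0x7f ⇒ #127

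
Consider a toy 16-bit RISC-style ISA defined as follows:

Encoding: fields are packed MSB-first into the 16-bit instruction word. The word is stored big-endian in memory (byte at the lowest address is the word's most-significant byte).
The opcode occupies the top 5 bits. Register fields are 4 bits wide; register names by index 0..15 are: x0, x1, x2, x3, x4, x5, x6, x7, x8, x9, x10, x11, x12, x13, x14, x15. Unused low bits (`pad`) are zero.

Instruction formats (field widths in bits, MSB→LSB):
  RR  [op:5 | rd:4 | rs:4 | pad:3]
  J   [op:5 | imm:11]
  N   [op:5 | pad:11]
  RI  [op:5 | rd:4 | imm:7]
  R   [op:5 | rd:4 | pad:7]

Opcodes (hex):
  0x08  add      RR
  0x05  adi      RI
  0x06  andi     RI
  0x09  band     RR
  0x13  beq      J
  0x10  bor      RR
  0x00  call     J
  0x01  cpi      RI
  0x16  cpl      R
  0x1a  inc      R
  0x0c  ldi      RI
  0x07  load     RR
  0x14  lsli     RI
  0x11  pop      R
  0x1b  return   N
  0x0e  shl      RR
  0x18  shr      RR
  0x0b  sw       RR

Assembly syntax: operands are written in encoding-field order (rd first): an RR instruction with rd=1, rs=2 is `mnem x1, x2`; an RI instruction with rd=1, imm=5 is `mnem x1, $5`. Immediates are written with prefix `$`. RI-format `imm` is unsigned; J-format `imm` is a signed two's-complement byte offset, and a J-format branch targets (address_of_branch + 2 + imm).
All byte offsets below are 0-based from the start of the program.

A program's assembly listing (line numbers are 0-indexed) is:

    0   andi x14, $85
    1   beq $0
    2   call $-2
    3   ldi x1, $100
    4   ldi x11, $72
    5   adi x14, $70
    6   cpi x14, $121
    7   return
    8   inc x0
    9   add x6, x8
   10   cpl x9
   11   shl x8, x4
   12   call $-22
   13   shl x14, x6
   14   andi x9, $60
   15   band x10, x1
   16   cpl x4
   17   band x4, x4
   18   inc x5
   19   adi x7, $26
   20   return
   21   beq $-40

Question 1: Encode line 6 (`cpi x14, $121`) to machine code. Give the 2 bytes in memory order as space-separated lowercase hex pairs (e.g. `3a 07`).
L6: cpi op=0x1:5|rd=14:4|imm=121:7 ⇒ 0x0f79 ⇒ big 0f 79

0f 79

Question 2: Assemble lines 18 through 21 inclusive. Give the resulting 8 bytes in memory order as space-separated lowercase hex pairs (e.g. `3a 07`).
18. inc fields op=0x1a:5|rd=5:4|pad=0:7 → word d280h → d2 80
19. adi fields op=0x5:5|rd=7:4|imm=26:7 → word 2b9ah → 2b 9a
20. return fields op=0x1b:5|pad=0:11 → word d800h → d8 00
21. beq fields op=0x13:5|imm=-40:11 → word 9fd8h → 9f d8

d2 80 2b 9a d8 00 9f d8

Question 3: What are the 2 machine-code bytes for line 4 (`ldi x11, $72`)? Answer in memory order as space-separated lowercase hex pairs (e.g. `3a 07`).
L4: ldi op=0xc:5|rd=11:4|imm=72:7 ⇒ 0x65c8 ⇒ big 65 c8

65 c8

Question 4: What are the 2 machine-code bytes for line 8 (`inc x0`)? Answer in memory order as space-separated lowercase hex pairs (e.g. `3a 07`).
d0 00

L8: inc op=0x1a:5|rd=0:4|pad=0:7 ⇒ 0xd000 ⇒ big d0 00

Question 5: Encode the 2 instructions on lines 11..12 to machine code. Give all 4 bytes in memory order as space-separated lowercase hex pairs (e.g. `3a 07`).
11. shl fields op=0xe:5|rd=8:4|rs=4:4|pad=0:3 → word 7420h → 74 20
12. call fields op=0x0:5|imm=-22:11 → word 07eah → 07 ea

74 20 07 ea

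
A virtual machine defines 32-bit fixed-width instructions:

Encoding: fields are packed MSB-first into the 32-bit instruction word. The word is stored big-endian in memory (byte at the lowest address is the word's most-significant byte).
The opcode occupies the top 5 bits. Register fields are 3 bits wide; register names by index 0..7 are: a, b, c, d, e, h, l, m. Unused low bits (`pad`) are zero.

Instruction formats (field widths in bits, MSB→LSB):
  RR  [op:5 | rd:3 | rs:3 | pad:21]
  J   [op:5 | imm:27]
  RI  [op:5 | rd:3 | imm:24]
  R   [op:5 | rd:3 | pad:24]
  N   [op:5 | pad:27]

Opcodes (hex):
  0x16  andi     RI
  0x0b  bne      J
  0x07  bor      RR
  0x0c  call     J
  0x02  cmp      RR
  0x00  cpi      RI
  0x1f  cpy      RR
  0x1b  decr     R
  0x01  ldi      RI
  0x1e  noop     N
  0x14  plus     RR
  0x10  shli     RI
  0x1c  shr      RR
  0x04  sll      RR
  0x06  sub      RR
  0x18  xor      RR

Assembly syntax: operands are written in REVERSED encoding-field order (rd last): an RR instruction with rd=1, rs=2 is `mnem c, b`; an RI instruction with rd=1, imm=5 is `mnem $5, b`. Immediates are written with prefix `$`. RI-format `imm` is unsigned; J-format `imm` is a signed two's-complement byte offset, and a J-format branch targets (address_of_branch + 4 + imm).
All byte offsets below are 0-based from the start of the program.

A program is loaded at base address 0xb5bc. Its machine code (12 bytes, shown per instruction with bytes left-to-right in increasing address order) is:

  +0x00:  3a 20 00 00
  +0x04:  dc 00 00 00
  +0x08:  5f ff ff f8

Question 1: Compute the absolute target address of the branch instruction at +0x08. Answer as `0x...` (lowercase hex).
0xb5c0

+0x08: 5f ff ff f8 ⇒ word 0x5ffffff8 (big)
  op=0x5ffffff8>>27=0xb ⇒ bne (J)
  [26:0] imm=134217720 (s27→-8) = $-8
  target = base 0xb5bc + off 0x08 + 4 + imm -8 = 0xb5c0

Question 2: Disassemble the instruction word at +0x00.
+0x00: 3a 20 00 00 ⇒ word 0x3a200000 (big)
  op=0x3a200000>>27=0x7 ⇒ bor (RR)
  rd: (w>>24)&0x7=0x2 → c
  rs: (w>>21)&0x7=0x1 → b

bor b, c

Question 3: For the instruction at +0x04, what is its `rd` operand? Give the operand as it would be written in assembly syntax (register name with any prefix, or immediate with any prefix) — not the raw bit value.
e

off 0x04: read dc 00 00 00 as big → 0xdc000000
  top 5b → 0x1b → decr [R]
  rd: (w>>24)&0x7=0x4 → e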